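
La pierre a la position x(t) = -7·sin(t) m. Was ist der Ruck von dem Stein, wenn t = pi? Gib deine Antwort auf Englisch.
Starting from position x(t) = -7·sin(t), we take 3 derivatives. Differentiating position, we get velocity: v(t) = -7·cos(t). Taking d/dt of v(t), we find a(t) = 7·sin(t). The derivative of acceleration gives jerk: j(t) = 7·cos(t). From the given jerk equation j(t) = 7·cos(t), we substitute t = pi to get j = -7.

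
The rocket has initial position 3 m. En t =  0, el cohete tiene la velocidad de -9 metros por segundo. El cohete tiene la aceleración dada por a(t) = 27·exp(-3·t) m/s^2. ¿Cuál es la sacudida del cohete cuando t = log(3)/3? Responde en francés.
Pour résoudre ceci, nous devons prendre 1 dérivée de notre équation de l'accélération a(t) = 27·exp(-3·t). En dérivant l'accélération, nous obtenons le jerk: j(t) = -81·exp(-3·t). En utilisant j(t) = -81·exp(-3·t) et en substituant t = log(3)/3, nous trouvons j = -27.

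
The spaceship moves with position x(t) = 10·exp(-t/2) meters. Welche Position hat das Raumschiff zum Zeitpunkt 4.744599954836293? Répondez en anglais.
Using x(t) = 10·exp(-t/2) and substituting t = 4.744599954836293, we find x = 0.932659697808040.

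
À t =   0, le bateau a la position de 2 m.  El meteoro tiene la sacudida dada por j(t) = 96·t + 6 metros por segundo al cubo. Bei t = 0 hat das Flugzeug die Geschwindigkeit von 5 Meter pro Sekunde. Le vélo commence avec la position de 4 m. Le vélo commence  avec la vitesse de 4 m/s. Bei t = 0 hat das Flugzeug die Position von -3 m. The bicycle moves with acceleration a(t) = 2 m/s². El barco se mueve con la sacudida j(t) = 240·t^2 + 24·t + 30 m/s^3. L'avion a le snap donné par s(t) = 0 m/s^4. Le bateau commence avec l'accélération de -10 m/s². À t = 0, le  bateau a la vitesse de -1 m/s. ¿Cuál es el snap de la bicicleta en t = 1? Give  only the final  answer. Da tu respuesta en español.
El snap en t = 1 es s = 0.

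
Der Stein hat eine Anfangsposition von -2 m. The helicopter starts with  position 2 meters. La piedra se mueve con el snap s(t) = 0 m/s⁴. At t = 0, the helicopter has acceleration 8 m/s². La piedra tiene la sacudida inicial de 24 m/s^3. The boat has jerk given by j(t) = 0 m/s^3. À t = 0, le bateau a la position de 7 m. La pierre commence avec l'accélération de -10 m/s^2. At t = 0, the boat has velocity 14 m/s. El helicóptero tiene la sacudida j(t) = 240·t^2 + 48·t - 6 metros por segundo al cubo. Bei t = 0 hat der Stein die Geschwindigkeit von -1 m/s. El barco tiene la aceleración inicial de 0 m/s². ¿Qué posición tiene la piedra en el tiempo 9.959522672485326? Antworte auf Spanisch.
Debemos encontrar la antiderivada de nuestra ecuación del snap s(t) = 0 4 veces. Tomando ∫s(t)dt y aplicando j(0) = 24, encontramos j(t) = 24. Tomando ∫j(t)dt y aplicando a(0) = -10, encontramos a(t) = 24·t - 10. Tomando ∫a(t)dt y aplicando v(0) = -1, encontramos v(t) = 12·t^2 - 10·t - 1. La integral de la velocidad, con x(0) = -2, da la posición: x(t) = 4·t^3 - 5·t^2 - t - 2. De la ecuación de la posición x(t) = 4·t^3 - 5·t^2 - t - 2, sustituimos t = 9.959522672485326 para obtener x = 3443.70356940180.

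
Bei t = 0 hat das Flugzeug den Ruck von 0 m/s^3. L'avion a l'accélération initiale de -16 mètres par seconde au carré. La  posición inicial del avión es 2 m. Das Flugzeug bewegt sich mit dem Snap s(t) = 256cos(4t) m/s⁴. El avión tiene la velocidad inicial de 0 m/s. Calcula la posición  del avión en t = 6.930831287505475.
Debemos encontrar la antiderivada de nuestra ecuación del snap s(t) = 256·cos(4·t) 4 veces. La integral del snap, con j(0) = 0, da la sacudida: j(t) = 64·sin(4·t). Integrando la sacudida y usando la condición inicial a(0) = -16, obtenemos a(t) = -16·cos(4·t). Integrando la aceleración y usando la condición inicial v(0) = 0, obtenemos v(t) = -4·sin(4·t). Integrando la velocidad y usando la condición inicial x(0) = 2, obtenemos x(t) = cos(4·t) + 1. De la ecuación de la posición x(t) = cos(4·t) + 1, sustituimos t = 6.930831287505475 para obtener x = 0.148003163073721.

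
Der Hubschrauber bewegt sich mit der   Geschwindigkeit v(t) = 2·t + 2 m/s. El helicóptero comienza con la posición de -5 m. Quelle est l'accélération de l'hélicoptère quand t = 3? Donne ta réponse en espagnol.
Para resolver esto, necesitamos tomar 1 derivada de nuestra ecuación de la velocidad v(t) = 2·t + 2. Derivando la velocidad, obtenemos la aceleración: a(t) = 2. De la ecuación de la aceleración a(t) = 2, sustituimos t = 3 para obtener a = 2.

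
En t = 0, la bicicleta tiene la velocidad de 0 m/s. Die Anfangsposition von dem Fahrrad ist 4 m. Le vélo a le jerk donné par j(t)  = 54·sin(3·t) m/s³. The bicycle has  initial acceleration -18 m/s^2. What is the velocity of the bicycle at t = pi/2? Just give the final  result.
The velocity at t = pi/2 is v = 6.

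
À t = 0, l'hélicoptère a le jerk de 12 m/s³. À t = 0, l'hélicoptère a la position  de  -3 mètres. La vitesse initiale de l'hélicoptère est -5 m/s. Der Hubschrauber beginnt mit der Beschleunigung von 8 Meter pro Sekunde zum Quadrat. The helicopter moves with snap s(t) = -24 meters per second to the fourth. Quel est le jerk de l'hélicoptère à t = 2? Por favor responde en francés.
Nous devons intégrer notre équation du snap s(t) = -24 1 fois. La primitive du snap, avec j(0) = 12, donne le jerk: j(t) = 12 - 24·t. Nous avons le jerk j(t) = 12 - 24·t. En substituant t = 2: j(2) = -36.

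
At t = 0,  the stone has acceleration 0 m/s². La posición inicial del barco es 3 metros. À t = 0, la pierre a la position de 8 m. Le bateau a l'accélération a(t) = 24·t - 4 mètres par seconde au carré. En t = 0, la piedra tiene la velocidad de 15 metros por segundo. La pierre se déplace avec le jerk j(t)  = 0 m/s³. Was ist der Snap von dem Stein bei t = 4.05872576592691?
Wir müssen unsere Gleichung für den Ruck j(t) = 0 1-mal ableiten. Mit d/dt von j(t) finden wir s(t) = 0. Mit s(t) = 0 und Einsetzen von t = 4.05872576592691, finden wir s = 0.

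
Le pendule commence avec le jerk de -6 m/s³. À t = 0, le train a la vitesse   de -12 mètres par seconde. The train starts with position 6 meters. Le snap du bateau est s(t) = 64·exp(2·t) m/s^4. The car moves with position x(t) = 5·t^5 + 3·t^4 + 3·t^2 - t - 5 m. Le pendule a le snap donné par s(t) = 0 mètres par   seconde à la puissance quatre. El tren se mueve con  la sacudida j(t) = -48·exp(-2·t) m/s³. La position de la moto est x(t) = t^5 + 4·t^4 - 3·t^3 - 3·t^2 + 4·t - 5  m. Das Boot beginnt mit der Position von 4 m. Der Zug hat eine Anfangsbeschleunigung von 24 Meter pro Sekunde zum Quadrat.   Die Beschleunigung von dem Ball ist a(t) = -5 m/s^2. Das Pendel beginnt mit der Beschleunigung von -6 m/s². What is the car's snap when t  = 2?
Starting from position x(t) = 5·t^5 + 3·t^4 + 3·t^2 - t - 5, we take 4 derivatives. The derivative of position gives velocity: v(t) = 25·t^4 + 12·t^3 + 6·t - 1. The derivative of velocity gives acceleration: a(t) = 100·t^3 + 36·t^2 + 6. The derivative of acceleration gives jerk: j(t) = 300·t^2 + 72·t. The derivative of jerk gives snap: s(t) = 600·t + 72. We have snap s(t) = 600·t + 72. Substituting t = 2: s(2) = 1272.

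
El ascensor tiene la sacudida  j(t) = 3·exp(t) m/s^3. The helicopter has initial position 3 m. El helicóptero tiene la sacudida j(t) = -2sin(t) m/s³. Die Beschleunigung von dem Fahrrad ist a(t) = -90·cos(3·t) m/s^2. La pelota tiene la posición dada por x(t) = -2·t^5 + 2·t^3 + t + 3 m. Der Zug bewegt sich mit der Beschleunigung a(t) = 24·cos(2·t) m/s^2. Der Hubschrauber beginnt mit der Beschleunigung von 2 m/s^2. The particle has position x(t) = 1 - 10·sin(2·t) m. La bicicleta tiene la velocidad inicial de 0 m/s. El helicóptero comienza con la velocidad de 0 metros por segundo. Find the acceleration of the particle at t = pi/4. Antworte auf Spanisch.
Debemos derivar nuestra ecuación de la posición x(t) = 1 - 10·sin(2·t) 2 veces. Derivando la posición, obtenemos la velocidad: v(t) = -20·cos(2·t). Derivando la velocidad, obtenemos la aceleración: a(t) = 40·sin(2·t). Usando a(t) = 40·sin(2·t) y sustituyendo t = pi/4, encontramos a = 40.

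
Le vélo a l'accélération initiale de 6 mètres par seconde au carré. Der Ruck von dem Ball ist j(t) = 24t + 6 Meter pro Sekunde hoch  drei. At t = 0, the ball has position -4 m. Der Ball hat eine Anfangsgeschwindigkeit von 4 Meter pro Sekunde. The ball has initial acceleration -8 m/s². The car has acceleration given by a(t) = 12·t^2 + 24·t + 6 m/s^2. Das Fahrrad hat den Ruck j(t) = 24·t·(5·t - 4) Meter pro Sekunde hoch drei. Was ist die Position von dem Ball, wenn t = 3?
Wir müssen unsere Gleichung für den Ruck j(t) = 24·t + 6 3-mal integrieren. Mit ∫j(t)dt und Anwendung von a(0) = -8, finden wir a(t) = 12·t^2 + 6·t - 8. Das Integral von der Beschleunigung, mit v(0) = 4, ergibt die Geschwindigkeit: v(t) = 4·t^3 + 3·t^2 - 8·t + 4. Mit ∫v(t)dt und Anwendung von x(0) = -4, finden wir x(t) = t^4 + t^3 - 4·t^2 + 4·t - 4. Wir haben die Position x(t) = t^4 + t^3 - 4·t^2 + 4·t - 4. Durch Einsetzen von t = 3: x(3) = 80.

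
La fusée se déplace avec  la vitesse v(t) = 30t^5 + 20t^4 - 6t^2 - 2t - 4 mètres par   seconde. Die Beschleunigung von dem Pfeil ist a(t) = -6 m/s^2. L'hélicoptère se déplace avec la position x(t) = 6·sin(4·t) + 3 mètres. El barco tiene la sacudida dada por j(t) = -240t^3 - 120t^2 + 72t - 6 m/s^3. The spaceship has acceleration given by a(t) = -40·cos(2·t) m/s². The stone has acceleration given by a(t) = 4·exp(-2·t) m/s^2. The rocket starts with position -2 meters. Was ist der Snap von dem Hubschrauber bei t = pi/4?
Um dies zu lösen, müssen wir 4 Ableitungen unserer Gleichung für die Position x(t) = 6·sin(4·t) + 3 nehmen. Durch Ableiten von der Position erhalten wir die Geschwindigkeit: v(t) = 24·cos(4·t). Durch Ableiten von der Geschwindigkeit erhalten wir die Beschleunigung: a(t) = -96·sin(4·t). Mit d/dt von a(t) finden wir j(t) = -384·cos(4·t). Die Ableitung von dem Ruck ergibt den Snap: s(t) = 1536·sin(4·t). Wir haben den Snap s(t) = 1536·sin(4·t). Durch Einsetzen von t = pi/4: s(pi/4) = 0.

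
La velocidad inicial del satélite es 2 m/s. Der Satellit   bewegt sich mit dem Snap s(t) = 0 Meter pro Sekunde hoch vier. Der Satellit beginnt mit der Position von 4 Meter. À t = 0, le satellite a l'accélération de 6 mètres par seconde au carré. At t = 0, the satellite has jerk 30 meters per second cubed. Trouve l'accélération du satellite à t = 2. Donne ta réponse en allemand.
Wir müssen die Stammfunktion unserer Gleichung für den Snap s(t) = 0 2-mal finden. Durch Integration von dem Snap und Verwendung der Anfangsbedingung j(0) = 30, erhalten wir j(t) = 30. Mit ∫j(t)dt und Anwendung von a(0) = 6, finden wir a(t) = 30·t + 6. Wir haben die Beschleunigung a(t) = 30·t + 6. Durch Einsetzen von t = 2: a(2) = 66.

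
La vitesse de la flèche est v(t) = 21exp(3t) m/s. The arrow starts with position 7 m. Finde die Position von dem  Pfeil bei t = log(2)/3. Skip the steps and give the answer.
x(log(2)/3) = 14.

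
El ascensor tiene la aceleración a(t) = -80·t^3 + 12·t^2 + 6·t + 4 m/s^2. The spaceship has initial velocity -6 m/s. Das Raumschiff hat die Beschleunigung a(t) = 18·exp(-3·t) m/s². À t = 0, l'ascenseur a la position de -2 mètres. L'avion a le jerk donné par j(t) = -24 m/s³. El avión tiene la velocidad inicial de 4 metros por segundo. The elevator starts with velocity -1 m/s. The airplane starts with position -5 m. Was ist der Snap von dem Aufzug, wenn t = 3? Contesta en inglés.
To solve this, we need to take 2 derivatives of our acceleration equation a(t) = -80·t^3 + 12·t^2 + 6·t + 4. Taking d/dt of a(t), we find j(t) = -240·t^2 + 24·t + 6. Taking d/dt of j(t), we find s(t) = 24 - 480·t. We have snap s(t) = 24 - 480·t. Substituting t = 3: s(3) = -1416.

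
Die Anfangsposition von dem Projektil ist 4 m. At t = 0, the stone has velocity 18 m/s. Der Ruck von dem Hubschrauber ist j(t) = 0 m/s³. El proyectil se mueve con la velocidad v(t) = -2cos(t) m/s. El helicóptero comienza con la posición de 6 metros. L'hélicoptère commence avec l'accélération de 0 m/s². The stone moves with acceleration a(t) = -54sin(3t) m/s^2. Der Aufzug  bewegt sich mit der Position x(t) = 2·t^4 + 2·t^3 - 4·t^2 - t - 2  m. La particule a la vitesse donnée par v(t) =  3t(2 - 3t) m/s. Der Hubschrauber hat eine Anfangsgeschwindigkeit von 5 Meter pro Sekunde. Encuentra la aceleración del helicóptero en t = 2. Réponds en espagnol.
Debemos encontrar la antiderivada de nuestra ecuación de la sacudida j(t) = 0 1 vez. Tomando ∫j(t)dt y aplicando a(0) = 0, encontramos a(t) = 0. Usando a(t) = 0 y sustituyendo t = 2, encontramos a = 0.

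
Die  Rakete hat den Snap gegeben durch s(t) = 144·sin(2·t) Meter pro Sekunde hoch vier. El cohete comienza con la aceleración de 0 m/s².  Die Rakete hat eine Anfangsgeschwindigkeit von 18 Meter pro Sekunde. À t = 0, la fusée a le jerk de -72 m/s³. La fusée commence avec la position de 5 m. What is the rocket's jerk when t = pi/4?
Starting from snap s(t) = 144·sin(2·t), we take 1 antiderivative. Taking ∫s(t)dt and applying j(0) = -72, we find j(t) = -72·cos(2·t). We have jerk j(t) = -72·cos(2·t). Substituting t = pi/4: j(pi/4) = 0.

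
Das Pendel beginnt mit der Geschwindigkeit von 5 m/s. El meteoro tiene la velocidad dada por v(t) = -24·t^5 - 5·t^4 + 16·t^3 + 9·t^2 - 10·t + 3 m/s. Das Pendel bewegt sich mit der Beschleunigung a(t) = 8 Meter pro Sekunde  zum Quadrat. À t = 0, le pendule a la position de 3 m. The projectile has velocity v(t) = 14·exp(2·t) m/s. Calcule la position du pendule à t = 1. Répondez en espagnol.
Partiendo de la aceleración a(t) = 8, tomamos 2 antiderivadas. La integral de la aceleración, con v(0) = 5, da la velocidad: v(t) = 8·t + 5. La integral de la velocidad, con x(0) = 3, da la posición: x(t) = 4·t^2 + 5·t + 3. Usando x(t) = 4·t^2 + 5·t + 3 y sustituyendo t = 1, encontramos x = 12.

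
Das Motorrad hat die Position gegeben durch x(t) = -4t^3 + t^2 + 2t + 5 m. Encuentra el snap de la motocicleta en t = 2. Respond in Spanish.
Partiendo de la posición x(t) = -4·t^3 + t^2 + 2·t + 5, tomamos 4 derivadas. Derivando la posición, obtenemos la velocidad: v(t) = -12·t^2 + 2·t + 2. Derivando la velocidad, obtenemos la aceleración: a(t) = 2 - 24·t. La derivada de la aceleración da la sacudida: j(t) = -24. La derivada de la sacudida da el snap: s(t) = 0. Usando s(t) = 0 y sustituyendo t = 2, encontramos s = 0.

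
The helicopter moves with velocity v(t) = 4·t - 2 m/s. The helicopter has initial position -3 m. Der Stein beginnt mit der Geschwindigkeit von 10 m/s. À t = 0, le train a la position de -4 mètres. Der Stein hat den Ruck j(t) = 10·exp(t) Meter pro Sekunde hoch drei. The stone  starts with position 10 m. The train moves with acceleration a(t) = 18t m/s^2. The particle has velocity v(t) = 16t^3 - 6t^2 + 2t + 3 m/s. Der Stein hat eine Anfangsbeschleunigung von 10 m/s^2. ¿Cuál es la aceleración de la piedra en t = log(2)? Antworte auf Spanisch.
Para resolver esto, necesitamos tomar 1 integral de nuestra ecuación de la sacudida j(t) = 10·exp(t). Integrando la sacudida y usando la condición inicial a(0) = 10, obtenemos a(t) = 10·exp(t). De la ecuación de la aceleración a(t) = 10·exp(t), sustituimos t = log(2) para obtener a = 20.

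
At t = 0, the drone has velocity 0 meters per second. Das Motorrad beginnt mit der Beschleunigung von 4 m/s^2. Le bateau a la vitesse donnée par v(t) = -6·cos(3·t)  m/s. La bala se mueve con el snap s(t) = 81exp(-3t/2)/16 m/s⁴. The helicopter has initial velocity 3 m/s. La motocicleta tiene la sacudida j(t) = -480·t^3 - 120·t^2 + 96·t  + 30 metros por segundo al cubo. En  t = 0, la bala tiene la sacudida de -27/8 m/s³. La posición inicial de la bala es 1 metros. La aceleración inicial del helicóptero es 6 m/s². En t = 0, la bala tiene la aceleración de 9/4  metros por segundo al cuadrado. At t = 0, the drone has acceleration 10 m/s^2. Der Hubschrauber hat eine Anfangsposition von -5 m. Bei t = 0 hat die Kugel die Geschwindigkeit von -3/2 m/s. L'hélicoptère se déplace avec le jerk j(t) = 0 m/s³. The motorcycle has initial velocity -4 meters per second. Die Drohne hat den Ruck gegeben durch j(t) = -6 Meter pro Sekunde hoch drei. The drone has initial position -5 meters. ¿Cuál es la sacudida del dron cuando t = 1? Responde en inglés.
From the given jerk equation j(t) = -6, we substitute t = 1 to get j = -6.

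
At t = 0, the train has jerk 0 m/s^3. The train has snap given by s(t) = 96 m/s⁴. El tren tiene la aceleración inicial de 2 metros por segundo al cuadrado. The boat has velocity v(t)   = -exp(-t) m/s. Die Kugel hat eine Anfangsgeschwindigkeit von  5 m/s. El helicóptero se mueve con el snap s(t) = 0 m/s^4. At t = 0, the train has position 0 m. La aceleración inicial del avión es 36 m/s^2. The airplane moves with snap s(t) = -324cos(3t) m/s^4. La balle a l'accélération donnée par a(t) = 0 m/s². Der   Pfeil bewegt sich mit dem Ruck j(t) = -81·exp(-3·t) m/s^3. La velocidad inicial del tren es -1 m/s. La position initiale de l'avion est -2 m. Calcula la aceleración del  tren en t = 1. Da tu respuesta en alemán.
Ausgehend von dem Snap s(t) = 96, nehmen wir 2 Stammfunktionen. Das Integral von dem Snap, mit j(0) = 0, ergibt den Ruck: j(t) = 96·t. Die Stammfunktion von dem Ruck, mit a(0) = 2, ergibt die Beschleunigung: a(t) = 48·t^2 + 2. Aus der Gleichung für die Beschleunigung a(t) = 48·t^2 + 2, setzen wir t = 1 ein und erhalten a = 50.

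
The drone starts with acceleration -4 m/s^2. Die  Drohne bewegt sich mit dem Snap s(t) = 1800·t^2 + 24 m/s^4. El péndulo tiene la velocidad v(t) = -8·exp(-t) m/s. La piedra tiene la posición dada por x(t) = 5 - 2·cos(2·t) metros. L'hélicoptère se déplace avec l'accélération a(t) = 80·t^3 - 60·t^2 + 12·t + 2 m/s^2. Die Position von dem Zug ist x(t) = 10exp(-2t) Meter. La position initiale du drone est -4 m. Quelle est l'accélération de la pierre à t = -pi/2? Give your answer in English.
Starting from position x(t) = 5 - 2·cos(2·t), we take 2 derivatives. Differentiating position, we get velocity: v(t) = 4·sin(2·t). Taking d/dt of v(t), we find a(t) = 8·cos(2·t). We have acceleration a(t) = 8·cos(2·t). Substituting t = -pi/2: a(-pi/2) = -8.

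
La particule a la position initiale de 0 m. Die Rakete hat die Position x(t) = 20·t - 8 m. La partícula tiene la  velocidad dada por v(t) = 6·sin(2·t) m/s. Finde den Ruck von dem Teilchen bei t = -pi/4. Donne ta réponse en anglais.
Starting from velocity v(t) = 6·sin(2·t), we take 2 derivatives. Taking d/dt of v(t), we find a(t) = 12·cos(2·t). Taking d/dt of a(t), we find j(t) = -24·sin(2·t). From the given jerk equation j(t) = -24·sin(2·t), we substitute t = -pi/4 to get j = 24.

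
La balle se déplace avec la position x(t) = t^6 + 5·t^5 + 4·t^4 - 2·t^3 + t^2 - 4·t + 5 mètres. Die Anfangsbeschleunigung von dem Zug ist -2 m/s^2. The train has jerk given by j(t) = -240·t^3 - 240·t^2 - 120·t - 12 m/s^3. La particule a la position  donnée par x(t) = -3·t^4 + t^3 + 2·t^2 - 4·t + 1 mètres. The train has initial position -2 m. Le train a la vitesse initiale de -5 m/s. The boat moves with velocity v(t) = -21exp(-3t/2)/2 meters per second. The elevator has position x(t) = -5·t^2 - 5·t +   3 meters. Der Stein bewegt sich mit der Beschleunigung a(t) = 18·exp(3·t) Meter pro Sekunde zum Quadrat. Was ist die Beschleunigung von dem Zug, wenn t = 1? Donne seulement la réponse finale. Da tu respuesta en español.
En t = 1, a = -214.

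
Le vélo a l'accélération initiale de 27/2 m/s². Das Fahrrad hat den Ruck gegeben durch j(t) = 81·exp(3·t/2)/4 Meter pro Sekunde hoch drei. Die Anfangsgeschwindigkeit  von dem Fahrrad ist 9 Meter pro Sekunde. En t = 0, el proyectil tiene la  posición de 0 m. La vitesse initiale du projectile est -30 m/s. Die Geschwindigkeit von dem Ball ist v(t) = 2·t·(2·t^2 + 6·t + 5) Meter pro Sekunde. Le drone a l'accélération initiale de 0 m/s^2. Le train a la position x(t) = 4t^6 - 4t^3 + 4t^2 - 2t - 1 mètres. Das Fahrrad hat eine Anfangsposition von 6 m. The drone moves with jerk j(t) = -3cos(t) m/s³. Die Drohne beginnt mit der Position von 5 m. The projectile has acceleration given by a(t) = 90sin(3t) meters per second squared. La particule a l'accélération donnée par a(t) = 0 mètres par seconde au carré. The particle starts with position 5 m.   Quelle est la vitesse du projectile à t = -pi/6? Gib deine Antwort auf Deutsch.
Wir müssen unsere Gleichung für die Beschleunigung a(t) = 90·sin(3·t) 1-mal integrieren. Mit ∫a(t)dt und Anwendung von v(0) = -30, finden wir v(t) = -30·cos(3·t). Wir haben die Geschwindigkeit v(t) = -30·cos(3·t). Durch Einsetzen von t = -pi/6: v(-pi/6) = 0.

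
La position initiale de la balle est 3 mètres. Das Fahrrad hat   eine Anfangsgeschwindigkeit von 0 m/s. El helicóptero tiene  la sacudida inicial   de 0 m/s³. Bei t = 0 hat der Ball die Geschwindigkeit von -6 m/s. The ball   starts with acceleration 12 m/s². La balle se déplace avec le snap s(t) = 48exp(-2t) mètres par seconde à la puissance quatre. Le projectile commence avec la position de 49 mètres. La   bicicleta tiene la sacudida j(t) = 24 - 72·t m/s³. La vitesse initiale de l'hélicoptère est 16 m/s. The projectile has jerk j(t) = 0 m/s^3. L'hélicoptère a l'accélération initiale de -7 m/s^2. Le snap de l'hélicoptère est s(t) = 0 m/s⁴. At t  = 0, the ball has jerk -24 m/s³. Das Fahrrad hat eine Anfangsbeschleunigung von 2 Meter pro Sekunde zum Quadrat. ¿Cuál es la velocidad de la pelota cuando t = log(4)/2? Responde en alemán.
Ausgehend von dem Snap s(t) = 48·exp(-2·t), nehmen wir 3 Stammfunktionen. Die Stammfunktion von dem Snap, mit j(0) = -24, ergibt den Ruck: j(t) = -24·exp(-2·t). Durch Integration von dem Ruck und Verwendung der Anfangsbedingung a(0) = 12, erhalten wir a(t) = 12·exp(-2·t). Die Stammfunktion von der Beschleunigung, mit v(0) = -6, ergibt die Geschwindigkeit: v(t) = -6·exp(-2·t). Aus der Gleichung für die Geschwindigkeit v(t) = -6·exp(-2·t), setzen wir t = log(4)/2 ein und erhalten v = -3/2.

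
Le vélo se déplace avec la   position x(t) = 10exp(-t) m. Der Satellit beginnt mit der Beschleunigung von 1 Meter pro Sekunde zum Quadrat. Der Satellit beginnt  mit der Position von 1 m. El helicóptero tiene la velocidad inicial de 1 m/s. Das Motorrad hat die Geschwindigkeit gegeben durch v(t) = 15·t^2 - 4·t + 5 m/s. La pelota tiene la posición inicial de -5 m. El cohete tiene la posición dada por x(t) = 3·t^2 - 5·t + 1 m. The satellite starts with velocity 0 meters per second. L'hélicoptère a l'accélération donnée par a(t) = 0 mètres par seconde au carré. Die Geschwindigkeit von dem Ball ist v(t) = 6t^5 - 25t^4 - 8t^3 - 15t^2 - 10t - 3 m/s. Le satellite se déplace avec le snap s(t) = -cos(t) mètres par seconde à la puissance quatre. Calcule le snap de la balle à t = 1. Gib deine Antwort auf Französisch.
Nous devons dériver notre équation de la vitesse v(t) = 6·t^5 - 25·t^4 - 8·t^3 - 15·t^2 - 10·t - 3 3 fois. En prenant d/dt de v(t), nous trouvons a(t) = 30·t^4 - 100·t^3 - 24·t^2 - 30·t - 10. En prenant d/dt de a(t), nous trouvons j(t) = 120·t^3 - 300·t^2 - 48·t - 30. En dérivant le jerk, nous obtenons le snap: s(t) = 360·t^2 - 600·t - 48. En utilisant s(t) = 360·t^2 - 600·t - 48 et en substituant t = 1, nous trouvons s = -288.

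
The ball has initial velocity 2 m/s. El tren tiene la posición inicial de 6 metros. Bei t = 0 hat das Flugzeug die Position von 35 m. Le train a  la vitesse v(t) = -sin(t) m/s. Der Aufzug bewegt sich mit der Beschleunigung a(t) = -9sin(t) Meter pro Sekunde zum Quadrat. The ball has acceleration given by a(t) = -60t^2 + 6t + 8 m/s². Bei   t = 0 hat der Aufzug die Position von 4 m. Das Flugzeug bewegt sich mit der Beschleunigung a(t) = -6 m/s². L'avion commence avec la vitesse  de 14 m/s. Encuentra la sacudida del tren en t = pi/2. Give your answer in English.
Starting from velocity v(t) = -sin(t), we take 2 derivatives. Taking d/dt of v(t), we find a(t) = -cos(t). The derivative of acceleration gives jerk: j(t) = sin(t). Using j(t) = sin(t) and substituting t = pi/2, we find j = 1.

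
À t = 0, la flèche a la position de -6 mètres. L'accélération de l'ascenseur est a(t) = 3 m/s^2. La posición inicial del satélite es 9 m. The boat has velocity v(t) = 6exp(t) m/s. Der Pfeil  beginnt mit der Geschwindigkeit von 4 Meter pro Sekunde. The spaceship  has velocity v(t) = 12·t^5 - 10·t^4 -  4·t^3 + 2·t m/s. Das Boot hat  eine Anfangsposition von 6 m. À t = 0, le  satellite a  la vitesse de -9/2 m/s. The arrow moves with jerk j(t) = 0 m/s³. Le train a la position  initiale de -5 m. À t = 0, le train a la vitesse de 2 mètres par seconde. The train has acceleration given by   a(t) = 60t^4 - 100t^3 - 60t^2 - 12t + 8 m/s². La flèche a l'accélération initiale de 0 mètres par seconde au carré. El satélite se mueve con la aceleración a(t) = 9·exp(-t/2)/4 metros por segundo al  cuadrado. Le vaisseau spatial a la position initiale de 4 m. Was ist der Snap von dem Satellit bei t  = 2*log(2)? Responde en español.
Partiendo de la aceleración a(t) = 9·exp(-t/2)/4, tomamos 2 derivadas. Derivando la aceleración, obtenemos la sacudida: j(t) = -9·exp(-t/2)/8. Tomando d/dt de j(t), encontramos s(t) = 9·exp(-t/2)/16. De la ecuación del snap s(t) = 9·exp(-t/2)/16, sustituimos t = 2*log(2) para obtener s = 9/32.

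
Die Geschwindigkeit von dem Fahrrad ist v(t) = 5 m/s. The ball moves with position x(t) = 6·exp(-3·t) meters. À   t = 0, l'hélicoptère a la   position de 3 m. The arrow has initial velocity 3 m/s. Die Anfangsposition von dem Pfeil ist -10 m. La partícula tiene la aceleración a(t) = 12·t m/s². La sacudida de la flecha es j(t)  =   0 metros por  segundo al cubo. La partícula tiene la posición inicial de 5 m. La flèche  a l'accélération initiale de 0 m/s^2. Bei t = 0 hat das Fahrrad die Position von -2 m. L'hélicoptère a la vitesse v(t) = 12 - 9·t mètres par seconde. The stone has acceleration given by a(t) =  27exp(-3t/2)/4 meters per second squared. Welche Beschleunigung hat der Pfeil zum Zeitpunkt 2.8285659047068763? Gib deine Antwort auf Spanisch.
Partiendo de la sacudida j(t) = 0, tomamos 1 integral. Tomando ∫j(t)dt y aplicando a(0) = 0, encontramos a(t) = 0. Usando a(t) = 0 y sustituyendo t = 2.8285659047068763, encontramos a = 0.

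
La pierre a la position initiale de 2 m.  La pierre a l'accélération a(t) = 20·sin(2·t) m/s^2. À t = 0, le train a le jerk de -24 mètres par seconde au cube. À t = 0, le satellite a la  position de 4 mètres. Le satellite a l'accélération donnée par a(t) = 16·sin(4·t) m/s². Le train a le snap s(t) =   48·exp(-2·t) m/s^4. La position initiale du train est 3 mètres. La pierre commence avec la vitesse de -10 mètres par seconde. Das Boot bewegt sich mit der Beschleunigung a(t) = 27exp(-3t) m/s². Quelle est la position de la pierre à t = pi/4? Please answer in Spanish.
Necesitamos integrar nuestra ecuación de la aceleración a(t) = 20·sin(2·t) 2 veces. La integral de la aceleración es la velocidad. Usando v(0) = -10, obtenemos v(t) = -10·cos(2·t). Integrando la velocidad y usando la condición inicial x(0) = 2, obtenemos x(t) = 2 - 5·sin(2·t). De la ecuación de la posición x(t) = 2 - 5·sin(2·t), sustituimos t = pi/4 para obtener x = -3.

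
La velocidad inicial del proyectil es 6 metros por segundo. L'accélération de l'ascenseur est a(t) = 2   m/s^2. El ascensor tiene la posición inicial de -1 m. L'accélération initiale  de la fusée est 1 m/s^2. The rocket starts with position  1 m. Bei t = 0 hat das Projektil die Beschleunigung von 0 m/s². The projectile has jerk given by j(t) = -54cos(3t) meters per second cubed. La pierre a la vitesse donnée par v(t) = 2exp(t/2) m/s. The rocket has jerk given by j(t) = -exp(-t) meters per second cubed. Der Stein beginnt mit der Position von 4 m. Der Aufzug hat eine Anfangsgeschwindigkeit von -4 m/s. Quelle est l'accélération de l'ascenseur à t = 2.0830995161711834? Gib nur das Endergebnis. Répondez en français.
La réponse est 2.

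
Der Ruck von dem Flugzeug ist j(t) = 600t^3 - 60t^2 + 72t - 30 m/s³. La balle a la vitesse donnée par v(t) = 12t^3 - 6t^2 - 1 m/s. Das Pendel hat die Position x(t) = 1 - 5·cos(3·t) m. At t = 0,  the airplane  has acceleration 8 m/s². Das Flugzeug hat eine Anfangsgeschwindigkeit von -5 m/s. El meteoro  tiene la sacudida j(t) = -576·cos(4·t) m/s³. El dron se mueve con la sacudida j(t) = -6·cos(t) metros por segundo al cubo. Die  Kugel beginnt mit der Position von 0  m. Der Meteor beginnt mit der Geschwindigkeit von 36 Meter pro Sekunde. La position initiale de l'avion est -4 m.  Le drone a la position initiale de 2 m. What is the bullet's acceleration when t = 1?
We must differentiate our velocity equation v(t) = 12·t^3 - 6·t^2 - 1 1 time. Taking d/dt of v(t), we find a(t) = 36·t^2 - 12·t. From the given acceleration equation a(t) = 36·t^2 - 12·t, we substitute t = 1 to get a = 24.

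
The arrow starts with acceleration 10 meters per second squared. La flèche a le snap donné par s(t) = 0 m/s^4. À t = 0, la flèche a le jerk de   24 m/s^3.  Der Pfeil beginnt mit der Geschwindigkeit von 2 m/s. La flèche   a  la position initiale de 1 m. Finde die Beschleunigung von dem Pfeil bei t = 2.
Wir müssen das Integral unserer Gleichung für den Snap s(t) = 0 2-mal finden. Durch Integration von dem Snap und Verwendung der Anfangsbedingung j(0) = 24, erhalten wir j(t) = 24. Die Stammfunktion von dem Ruck, mit a(0) = 10, ergibt die Beschleunigung: a(t) = 24·t + 10. Wir haben die Beschleunigung a(t) = 24·t + 10. Durch Einsetzen von t = 2: a(2) = 58.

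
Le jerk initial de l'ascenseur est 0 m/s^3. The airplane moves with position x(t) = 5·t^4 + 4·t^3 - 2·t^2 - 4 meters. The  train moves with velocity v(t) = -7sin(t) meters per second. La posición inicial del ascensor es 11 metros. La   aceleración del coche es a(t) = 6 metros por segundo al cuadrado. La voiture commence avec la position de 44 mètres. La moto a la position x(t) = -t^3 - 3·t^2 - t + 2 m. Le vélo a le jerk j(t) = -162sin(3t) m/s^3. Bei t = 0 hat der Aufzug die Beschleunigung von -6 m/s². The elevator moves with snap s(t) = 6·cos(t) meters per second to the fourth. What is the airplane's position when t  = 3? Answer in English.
From the given position equation x(t) = 5·t^4 + 4·t^3 - 2·t^2 - 4, we substitute t = 3 to get x = 491.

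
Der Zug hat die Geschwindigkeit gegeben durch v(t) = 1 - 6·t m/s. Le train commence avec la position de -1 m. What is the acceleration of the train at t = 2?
To solve this, we need to take 1 derivative of our velocity equation v(t) = 1 - 6·t. Taking d/dt of v(t), we find a(t) = -6. From the given acceleration equation a(t) = -6, we substitute t = 2 to get a = -6.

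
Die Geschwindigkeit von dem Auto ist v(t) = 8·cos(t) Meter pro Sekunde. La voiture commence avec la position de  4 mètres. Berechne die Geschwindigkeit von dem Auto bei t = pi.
Mit v(t) = 8·cos(t) und Einsetzen von t = pi, finden wir v = -8.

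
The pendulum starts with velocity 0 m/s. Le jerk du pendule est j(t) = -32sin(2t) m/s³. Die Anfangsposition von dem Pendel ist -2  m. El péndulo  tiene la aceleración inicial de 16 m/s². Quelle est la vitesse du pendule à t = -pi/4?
Nous devons trouver l'intégrale de notre équation du jerk j(t) = -32·sin(2·t) 2 fois. L'intégrale du jerk, avec a(0) = 16, donne l'accélération: a(t) = 16·cos(2·t). En prenant ∫a(t)dt et en appliquant v(0) = 0, nous trouvons v(t) = 8·sin(2·t). En utilisant v(t) = 8·sin(2·t) et en substituant t = -pi/4, nous trouvons v = -8.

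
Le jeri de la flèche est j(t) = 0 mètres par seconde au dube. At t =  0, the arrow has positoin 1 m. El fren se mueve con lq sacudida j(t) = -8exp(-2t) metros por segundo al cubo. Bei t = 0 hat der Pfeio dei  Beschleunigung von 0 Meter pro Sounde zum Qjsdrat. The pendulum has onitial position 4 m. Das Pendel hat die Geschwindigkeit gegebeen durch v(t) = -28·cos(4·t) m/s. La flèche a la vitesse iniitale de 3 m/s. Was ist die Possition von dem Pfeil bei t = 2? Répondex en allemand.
Um dies zu lösen, müssen wir 3 Stammfunktionen unserer Gleichung für den Ruck j(t) = 0 finden. Die Stammfunktion von dem Ruck, mit a(0) = 0, ergibt die Beschleunigung: a(t) = 0. Mit ∫a(t)dt und Anwendung von v(0) = 3, finden wir v(t) = 3. Durch Integration von der Geschwindigkeit und Verwendung der Anfangsbedingung x(0) = 1, erhalten wir x(t) = 3·t + 1. Aus der Gleichung für die Position x(t) = 3·t + 1, setzen wir t = 2 ein und erhalten x = 7.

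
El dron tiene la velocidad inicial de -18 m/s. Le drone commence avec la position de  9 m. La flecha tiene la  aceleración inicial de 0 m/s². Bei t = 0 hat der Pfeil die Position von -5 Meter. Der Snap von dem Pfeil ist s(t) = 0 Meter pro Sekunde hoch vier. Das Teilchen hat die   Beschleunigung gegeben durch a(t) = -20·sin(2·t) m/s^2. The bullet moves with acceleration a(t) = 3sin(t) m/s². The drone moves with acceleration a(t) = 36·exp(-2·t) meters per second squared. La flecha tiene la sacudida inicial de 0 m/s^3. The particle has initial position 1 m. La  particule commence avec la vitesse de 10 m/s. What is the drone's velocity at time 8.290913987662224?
To solve this, we need to take 1 integral of our acceleration equation a(t) = 36·exp(-2·t). Finding the antiderivative of a(t) and using v(0) = -18: v(t) = -18·exp(-2·t). We have velocity v(t) = -18·exp(-2·t). Substituting t = 8.290913987662224: v(8.290913987662224) = -0.00000113207738701975.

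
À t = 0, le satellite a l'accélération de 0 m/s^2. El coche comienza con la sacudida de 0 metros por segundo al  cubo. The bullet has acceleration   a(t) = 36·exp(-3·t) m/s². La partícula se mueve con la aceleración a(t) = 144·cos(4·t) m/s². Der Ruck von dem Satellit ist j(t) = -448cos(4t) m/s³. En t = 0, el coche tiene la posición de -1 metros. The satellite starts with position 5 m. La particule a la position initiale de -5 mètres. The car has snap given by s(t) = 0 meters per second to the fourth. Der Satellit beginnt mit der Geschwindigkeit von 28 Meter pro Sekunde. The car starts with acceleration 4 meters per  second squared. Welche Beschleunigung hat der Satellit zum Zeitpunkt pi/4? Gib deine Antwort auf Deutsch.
Wir müssen das Integral unserer Gleichung für den Ruck j(t) = -448·cos(4·t) 1-mal finden. Das Integral von dem Ruck ist die Beschleunigung. Mit a(0) = 0 erhalten wir a(t) = -112·sin(4·t). Aus der Gleichung für die Beschleunigung a(t) = -112·sin(4·t), setzen wir t = pi/4 ein und erhalten a = 0.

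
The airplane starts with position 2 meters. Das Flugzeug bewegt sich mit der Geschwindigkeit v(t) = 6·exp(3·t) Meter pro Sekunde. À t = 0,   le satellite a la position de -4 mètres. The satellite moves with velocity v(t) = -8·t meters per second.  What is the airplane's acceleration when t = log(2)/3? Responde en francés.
Nous devons dériver notre équation de la vitesse v(t) = 6·exp(3·t) 1 fois. En prenant d/dt de v(t), nous trouvons a(t) = 18·exp(3·t). De l'équation de l'accélération a(t) = 18·exp(3·t), nous substituons t = log(2)/3 pour obtenir a = 36.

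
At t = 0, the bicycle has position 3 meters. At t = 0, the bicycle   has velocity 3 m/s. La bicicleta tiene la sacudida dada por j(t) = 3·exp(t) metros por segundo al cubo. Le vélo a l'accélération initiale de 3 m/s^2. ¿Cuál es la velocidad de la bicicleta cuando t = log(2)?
Necesitamos integrar nuestra ecuación de la sacudida j(t) = 3·exp(t) 2 veces. La integral de la sacudida, con a(0) = 3, da la aceleración: a(t) = 3·exp(t). Integrando la aceleración y usando la condición inicial v(0) = 3, obtenemos v(t) = 3·exp(t). Usando v(t) = 3·exp(t) y sustituyendo t = log(2), encontramos v = 6.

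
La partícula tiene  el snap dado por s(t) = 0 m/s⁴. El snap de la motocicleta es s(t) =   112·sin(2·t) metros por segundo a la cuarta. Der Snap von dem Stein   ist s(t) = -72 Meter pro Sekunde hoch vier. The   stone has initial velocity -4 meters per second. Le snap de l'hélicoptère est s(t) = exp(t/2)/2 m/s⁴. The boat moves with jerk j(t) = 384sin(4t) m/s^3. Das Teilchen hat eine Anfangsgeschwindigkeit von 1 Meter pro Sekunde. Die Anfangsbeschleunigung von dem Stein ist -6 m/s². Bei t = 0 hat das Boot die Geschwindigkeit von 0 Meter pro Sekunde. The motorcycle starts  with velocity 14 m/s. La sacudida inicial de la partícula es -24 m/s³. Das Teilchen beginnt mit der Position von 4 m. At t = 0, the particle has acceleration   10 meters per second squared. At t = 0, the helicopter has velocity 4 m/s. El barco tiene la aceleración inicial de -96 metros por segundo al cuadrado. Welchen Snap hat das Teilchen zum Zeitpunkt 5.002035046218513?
Mit s(t) = 0 und Einsetzen von t = 5.002035046218513, finden wir s = 0.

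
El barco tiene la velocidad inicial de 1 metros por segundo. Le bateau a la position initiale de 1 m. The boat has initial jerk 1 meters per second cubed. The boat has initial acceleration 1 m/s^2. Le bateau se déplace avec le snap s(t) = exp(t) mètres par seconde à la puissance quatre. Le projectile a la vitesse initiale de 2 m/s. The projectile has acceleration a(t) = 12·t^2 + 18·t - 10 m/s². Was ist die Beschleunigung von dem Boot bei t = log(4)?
Wir müssen unsere Gleichung für den Snap s(t) = exp(t) 2-mal integrieren. Die Stammfunktion von dem Snap, mit j(0) = 1, ergibt den Ruck: j(t) = exp(t). Die Stammfunktion von dem Ruck, mit a(0) = 1, ergibt die Beschleunigung: a(t) = exp(t). Mit a(t) = exp(t) und Einsetzen von t = log(4), finden wir a = 4.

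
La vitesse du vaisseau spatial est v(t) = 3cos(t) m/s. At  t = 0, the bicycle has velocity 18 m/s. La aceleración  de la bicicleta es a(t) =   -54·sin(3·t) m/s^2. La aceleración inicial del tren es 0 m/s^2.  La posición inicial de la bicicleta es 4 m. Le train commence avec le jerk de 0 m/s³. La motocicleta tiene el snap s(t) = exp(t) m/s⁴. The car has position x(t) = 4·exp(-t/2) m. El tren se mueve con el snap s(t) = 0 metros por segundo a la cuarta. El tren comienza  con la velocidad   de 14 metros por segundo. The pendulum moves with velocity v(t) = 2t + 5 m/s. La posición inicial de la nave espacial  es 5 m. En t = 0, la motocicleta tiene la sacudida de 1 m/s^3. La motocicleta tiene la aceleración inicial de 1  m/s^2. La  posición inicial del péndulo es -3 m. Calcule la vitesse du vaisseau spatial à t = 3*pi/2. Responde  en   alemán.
Mit v(t) = 3·cos(t) und Einsetzen von t = 3*pi/2, finden wir v = 0.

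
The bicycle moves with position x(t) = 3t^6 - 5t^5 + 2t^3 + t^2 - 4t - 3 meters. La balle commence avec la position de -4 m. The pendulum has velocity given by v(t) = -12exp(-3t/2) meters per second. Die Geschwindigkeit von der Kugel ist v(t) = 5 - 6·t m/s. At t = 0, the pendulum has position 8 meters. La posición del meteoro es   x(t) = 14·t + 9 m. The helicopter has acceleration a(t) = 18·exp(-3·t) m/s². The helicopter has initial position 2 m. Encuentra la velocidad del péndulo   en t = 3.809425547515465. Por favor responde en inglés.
We have velocity v(t) = -12·exp(-3·t/2). Substituting t = 3.809425547515465: v(3.809425547515465) = -0.0395879036216466.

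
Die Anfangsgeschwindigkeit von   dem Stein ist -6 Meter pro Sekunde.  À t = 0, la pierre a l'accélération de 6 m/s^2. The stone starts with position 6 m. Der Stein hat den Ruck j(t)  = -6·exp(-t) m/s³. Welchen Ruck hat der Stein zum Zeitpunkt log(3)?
Aus der Gleichung für den Ruck j(t) = -6·exp(-t), setzen wir t = log(3) ein und erhalten j = -2.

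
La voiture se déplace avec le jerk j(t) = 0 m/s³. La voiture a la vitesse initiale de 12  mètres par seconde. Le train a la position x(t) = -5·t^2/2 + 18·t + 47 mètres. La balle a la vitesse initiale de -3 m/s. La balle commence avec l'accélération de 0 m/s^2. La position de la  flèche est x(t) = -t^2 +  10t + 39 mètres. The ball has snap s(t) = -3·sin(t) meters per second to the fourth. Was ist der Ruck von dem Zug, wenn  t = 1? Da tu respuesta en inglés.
We must differentiate our position equation x(t) = -5·t^2/2 + 18·t + 47 3 times. The derivative of position gives velocity: v(t) = 18 - 5·t. Differentiating velocity, we get acceleration: a(t) = -5. Taking d/dt of a(t), we find j(t) = 0. From the given jerk equation j(t) = 0, we substitute t = 1 to get j = 0.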